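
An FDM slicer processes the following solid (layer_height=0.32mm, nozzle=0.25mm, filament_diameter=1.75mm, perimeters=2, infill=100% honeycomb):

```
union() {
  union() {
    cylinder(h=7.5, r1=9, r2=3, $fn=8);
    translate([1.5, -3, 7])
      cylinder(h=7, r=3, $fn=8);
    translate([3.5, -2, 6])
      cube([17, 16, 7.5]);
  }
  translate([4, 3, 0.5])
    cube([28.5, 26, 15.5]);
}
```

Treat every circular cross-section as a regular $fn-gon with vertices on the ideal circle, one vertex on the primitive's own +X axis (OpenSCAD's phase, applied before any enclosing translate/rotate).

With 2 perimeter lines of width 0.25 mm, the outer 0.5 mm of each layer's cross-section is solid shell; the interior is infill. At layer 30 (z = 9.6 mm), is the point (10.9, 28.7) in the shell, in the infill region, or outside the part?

At z = 9.6 mm: the cone is absent (z outside [0, 7.5]); the cylinder at (1.5, -3): section is a regular 8-gon, circumradius r=3; the cube at (3.5, -2) is present — its section is the full 17×16 rectangle; Taking the union: the regions partially overlap (shared area 0.40 mm²), so overlapping operands fuse into one piece — 1 connected region; the cube at (4, 3) (footprint 28.5×26) is included at this height; Merging all regions: the regions partially overlap (shared area 181.50 mm²), so overlapping operands fuse into one piece — 1 connected region. Overall, the cross-section is a single solid region. The nearest boundary edge runs (4.00, 29.00)→(32.50, 29.00); distance from the point to it = 0.30 mm. The point is inside the cross-section, 0.30 mm from the nearest boundary — within the 0.5 mm shell band (2 × 0.25).

shell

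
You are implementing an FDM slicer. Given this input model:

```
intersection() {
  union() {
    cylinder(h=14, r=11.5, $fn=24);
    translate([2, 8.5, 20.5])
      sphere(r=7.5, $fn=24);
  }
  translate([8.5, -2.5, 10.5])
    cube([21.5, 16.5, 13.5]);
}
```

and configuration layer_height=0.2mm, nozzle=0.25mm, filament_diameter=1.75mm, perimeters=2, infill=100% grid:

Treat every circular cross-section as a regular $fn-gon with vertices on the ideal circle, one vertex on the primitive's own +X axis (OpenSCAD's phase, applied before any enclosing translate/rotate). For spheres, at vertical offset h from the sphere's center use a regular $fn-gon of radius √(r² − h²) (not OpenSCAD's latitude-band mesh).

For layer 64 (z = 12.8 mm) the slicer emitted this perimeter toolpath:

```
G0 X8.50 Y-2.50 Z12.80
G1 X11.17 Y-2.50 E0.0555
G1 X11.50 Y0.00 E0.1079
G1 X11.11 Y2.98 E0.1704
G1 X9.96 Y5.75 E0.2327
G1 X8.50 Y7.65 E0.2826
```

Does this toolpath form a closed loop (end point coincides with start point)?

Start point (G0): (8.50, -2.50). End point (last G1): the path does not return to the start — open.

no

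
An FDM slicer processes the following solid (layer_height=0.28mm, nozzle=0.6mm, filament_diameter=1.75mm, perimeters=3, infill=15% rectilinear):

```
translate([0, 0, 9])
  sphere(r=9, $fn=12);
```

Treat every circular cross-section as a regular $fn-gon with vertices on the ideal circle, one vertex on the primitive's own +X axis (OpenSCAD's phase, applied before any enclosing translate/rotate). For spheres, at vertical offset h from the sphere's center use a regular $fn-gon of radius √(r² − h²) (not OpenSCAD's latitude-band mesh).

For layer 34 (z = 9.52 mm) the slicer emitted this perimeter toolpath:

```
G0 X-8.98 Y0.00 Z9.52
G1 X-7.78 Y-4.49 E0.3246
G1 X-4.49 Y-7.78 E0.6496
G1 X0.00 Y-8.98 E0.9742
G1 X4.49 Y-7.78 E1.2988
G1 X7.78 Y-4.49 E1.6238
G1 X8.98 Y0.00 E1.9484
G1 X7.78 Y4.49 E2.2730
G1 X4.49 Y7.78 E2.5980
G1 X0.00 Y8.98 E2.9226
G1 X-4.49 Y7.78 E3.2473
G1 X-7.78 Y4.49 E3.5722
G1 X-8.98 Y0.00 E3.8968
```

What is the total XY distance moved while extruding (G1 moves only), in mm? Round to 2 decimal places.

55.79 mm

Sum the Euclidean lengths of each G1 segment: total = 55.79 mm.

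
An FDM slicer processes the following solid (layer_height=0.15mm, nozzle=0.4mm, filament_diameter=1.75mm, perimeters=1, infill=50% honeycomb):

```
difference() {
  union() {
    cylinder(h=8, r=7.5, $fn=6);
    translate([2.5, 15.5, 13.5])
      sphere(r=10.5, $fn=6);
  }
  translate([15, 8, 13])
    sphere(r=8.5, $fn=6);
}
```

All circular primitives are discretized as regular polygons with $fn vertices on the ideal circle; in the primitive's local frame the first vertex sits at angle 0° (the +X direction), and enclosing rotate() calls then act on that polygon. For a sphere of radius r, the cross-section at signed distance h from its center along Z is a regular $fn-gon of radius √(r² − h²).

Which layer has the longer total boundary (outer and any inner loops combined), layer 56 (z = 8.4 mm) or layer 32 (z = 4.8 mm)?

Layer 56 (z = 8.4): the cylinder is not intersected at this z (z outside [0, 8]); the sphere at (2.5, 15.5): section is a regular 6-gon, circumradius = √(r²−h²) = √(10.5²−5.1²) = 9.178 (perimeter = 2·6·9.178·sin(180°/6) = 55.07 mm); Merging all regions: only the r=10.5 sphere at (2.5, 15.5) is present, so the union is just that shape — boundary = 55.07 mm; the r=8.5 sphere at (15, 8) contributes a regular 6-gon of circumradius √(8.5²−4.6²) = 7.148 (perimeter = 2·6·7.148·sin(180°/6) = 42.89 mm); Subtracting the remaining from the first: starting from that combined region, the r=8.5 sphere at (15, 8) misses the remaining region (no effect) — boundary = 55.07 mm. So its perimeter = 55.07 mm. Layer 32 (z = 4.8): the cylinder: section is a regular 6-gon, circumradius r=7.5 (perimeter = 2·6·7.500·sin(180°/6) = 45.00 mm); the r=10.5 sphere at (2.5, 15.5) slices to a regular 6-gon of circumradius 5.879 (√(r²−h²) with h=8.7 from center) (perimeter = 2·6·5.879·sin(180°/6) = 35.27 mm); Combining (union): the 2 present regions are separate (no shared area or edge), so areas and boundary lengths simply add and each stays a separate island — boundary = 80.27 mm; the r=8.5 sphere at (15, 8) slices to a regular 6-gon of circumradius 2.238 (√(r²−h²) with h=8.2 from center) (perimeter = 2·6·2.238·sin(180°/6) = 13.43 mm); Subtracting the remaining from the first: starting from that combined region, the r=8.5 sphere at (15, 8) misses the remaining region (no effect) — boundary = 80.27 mm. So its perimeter = 80.27 mm. Layer 32 is larger (80.27 vs 55.07 mm).

layer 32 (z = 4.8 mm)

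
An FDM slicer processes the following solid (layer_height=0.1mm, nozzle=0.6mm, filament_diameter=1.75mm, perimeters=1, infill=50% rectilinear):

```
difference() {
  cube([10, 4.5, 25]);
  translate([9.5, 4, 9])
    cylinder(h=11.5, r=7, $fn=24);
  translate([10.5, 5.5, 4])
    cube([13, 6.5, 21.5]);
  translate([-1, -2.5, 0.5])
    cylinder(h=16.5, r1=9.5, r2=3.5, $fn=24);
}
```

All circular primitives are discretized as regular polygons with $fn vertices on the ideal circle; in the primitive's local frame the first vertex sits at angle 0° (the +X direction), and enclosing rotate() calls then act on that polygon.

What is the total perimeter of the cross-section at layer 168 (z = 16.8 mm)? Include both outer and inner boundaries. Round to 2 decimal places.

15.03 mm

At z = 16.8 mm: the 10×4.5 cube contributes its full rectangle (perimeter 29.00 mm); the cylinder at (9.5, 4): section is a regular 24-gon, circumradius r=7 (perimeter = 2·24·7.000·sin(180°/24) = 43.86 mm); the cube at (10.5, 5.5) (footprint 13×6.5) is included at this height (perimeter 39.00 mm); the cone at (-1, -2.5) contributes a regular 24-gon of circumradius 3.573 (interpolated between r1=9.5 and r2=3.5 at t=0.988) (perimeter = 2·24·3.573·sin(180°/24) = 22.38 mm); After the difference (first − rest): starting from the 10×4.5 cube, the r=7 cylinder at (9.5, 4) partially overlaps it — only the 31.96 mm² overlap (of its 152.19 mm²) is removed, clipping the outline; the 13×6.5 cube at (10.5, 5.5) misses the remaining region (no effect); the cone at (-1, -2.5) partially overlaps it — only the 0.83 mm² overlap (of its 39.64 mm²) is removed, clipping the outline — boundary = 15.03 mm. Overall, the cross-section is a single solid region. Total boundary length (outer) = 15.03 mm.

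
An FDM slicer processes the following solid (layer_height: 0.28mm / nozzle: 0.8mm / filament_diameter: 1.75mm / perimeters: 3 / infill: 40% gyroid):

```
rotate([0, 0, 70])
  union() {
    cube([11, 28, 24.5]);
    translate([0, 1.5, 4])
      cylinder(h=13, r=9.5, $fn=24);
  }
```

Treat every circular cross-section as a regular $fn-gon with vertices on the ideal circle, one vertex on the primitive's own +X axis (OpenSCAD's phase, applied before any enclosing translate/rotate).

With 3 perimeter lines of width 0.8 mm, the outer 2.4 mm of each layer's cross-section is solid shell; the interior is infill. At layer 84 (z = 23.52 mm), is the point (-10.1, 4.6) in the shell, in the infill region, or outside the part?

At z = 23.52 mm: the cube (footprint 11×28) is included at this height; the cylinder at (0, 1.5) does not reach this height (z outside [4, 17]); Merging all regions: only the 11×28 cube is present, so the union is just that shape — 1 connected region; (whole slice rotated 70° about Z — lengths, areas and connectivity unchanged). Overall, the cross-section is a single solid region. Undo the 70° rotation: the query point maps to (0.868, 11.064) in the un-rotated model frame. The nearest boundary edge runs (0.00, 28.00)→(0.00, 0.00); distance from the point to it = 0.87 mm. The point is inside the cross-section, 0.87 mm from the nearest boundary — within the 2.4 mm shell band (3 × 0.8).

shell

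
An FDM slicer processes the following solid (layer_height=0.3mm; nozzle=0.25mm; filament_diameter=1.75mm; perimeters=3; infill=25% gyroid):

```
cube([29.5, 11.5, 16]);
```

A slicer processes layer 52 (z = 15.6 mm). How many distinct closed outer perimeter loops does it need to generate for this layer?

1

At z = 15.6 mm: the cube is present — its section is the full 29.5×11.5 rectangle. The result has 1 disconnected region.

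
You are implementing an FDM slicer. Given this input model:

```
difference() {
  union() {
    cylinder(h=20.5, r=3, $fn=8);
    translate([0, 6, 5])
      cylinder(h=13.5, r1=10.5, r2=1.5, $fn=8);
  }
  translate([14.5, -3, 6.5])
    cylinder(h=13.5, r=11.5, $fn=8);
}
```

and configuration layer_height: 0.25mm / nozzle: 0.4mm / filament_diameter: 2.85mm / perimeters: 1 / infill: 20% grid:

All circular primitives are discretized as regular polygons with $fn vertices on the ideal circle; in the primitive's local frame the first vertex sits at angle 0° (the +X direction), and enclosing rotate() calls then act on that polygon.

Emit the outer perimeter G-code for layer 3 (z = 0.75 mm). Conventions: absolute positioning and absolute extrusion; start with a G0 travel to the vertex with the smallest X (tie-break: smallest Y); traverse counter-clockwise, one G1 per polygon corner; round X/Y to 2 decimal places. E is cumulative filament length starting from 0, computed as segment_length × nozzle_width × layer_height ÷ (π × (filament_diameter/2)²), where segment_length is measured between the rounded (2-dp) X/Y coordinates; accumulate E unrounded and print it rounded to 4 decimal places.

G0 X-3.00 Y0.00 Z0.75
G1 X-2.12 Y-2.12 E0.0360
G1 X0.00 Y-3.00 E0.0720
G1 X2.12 Y-2.12 E0.1079
G1 X3.00 Y0.00 E0.1439
G1 X2.12 Y2.12 E0.1799
G1 X0.00 Y3.00 E0.2159
G1 X-2.12 Y2.12 E0.2519
G1 X-3.00 Y0.00 E0.2879

At z = 0.75 mm: the r=3 cylinder contributes a regular 8-gon of circumradius 3; the cone at (0, 6) does not reach this height (z outside [5, 18.5]); Combining (union): only the r=3 cylinder is present, so the union is just that shape — 1 connected region; the cylinder at (14.5, -3) is not intersected at this z (z outside [6.5, 20]); After the difference (first − rest): none of the subtracted shapes is present at this height, so that combined region is unchanged — 1 connected region. The outline is a single polygon with 8 vertices. Extrusion per mm of travel: 0.4 × 0.25 / (π × 1.425²) = 0.015675. Accumulating E over each segment gives final E = 0.2879.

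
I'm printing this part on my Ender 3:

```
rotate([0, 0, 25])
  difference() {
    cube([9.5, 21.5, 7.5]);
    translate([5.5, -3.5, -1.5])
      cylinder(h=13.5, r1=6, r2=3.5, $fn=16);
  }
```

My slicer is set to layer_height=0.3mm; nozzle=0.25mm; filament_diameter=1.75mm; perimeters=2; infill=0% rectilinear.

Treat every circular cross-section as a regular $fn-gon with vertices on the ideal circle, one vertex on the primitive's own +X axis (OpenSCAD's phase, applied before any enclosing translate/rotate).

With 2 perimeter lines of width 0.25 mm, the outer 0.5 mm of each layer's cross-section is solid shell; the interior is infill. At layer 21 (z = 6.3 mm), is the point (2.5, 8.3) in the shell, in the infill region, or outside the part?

At z = 6.3 mm: the cube is present — its section is the full 9.5×21.5 rectangle; the cone at (5.5, -3.5): at t=0.578 of its height the radius interpolates to r₁+(r₂−r₁)t = 4.556, giving a regular 16-gon of that circumradius; Subtracting the remaining from the first: starting from the 9.5×21.5 cube, the cone at (5.5, -3.5) partially overlaps it — only the 3.83 mm² overlap (of its 63.53 mm²) is removed, clipping the outline — 1 connected region; (rotated 25° about Z; rotation is an isometry so areas/perimeters/island counts are preserved). Overall, the cross-section is a single solid region. Undo the 25° rotation: the query point maps to (5.774, 6.466) in the un-rotated model frame. The nearest boundary edge runs (9.50, 21.50)→(9.50, 0.00); distance from the point to it = 3.73 mm. The point is inside the cross-section and 3.73 mm from the nearest boundary — more than the 0.5 mm shell width (2 × 0.25), so it's in the infill interior.

infill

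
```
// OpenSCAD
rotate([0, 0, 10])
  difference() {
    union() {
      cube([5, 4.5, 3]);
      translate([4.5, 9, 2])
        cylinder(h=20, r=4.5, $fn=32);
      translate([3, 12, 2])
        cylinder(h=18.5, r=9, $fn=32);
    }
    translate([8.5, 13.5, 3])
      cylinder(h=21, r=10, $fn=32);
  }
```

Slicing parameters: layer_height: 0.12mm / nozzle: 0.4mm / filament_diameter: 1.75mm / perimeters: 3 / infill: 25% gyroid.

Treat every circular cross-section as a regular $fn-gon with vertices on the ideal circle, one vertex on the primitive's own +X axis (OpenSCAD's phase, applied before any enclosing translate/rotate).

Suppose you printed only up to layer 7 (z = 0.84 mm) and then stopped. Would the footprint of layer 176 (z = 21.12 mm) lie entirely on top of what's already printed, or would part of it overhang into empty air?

Compare the two slices. At z = 0.84: the 5×4.5 cube contributes its full rectangle (area 22.50 mm²); the cylinder at (4.5, 9) is absent (z outside [2, 22]); the cylinder at (3, 12) does not reach this height (z outside [2, 20.5]); Merging all regions: only the 5×4.5 cube is present, so the union is just that shape — area = 22.50 mm²; the cylinder at (8.5, 13.5) is absent (z outside [3, 24]); Taking the first minus the rest: none of the subtracted shapes is present at this height, so that combined region is unchanged — area = 22.50 mm²; (rotated 10° about Z; rotation is an isometry so areas/perimeters/island counts are preserved). At z = 21.12: the cube is absent (z outside [0, 3]); the cylinder at (4.5, 9): section is a regular 32-gon, circumradius r=4.5 (area = (32/2)·4.500²·sin(360°/32) = 63.21 mm²); the cylinder at (3, 12) does not reach this height (z outside [2, 20.5]); Merging all regions: only the r=4.5 cylinder at (4.5, 9) is present, so the union is just that shape — area = 63.21 mm²; the cylinder at (8.5, 13.5): section is a regular 32-gon, circumradius r=10 (area = (32/2)·10.000²·sin(360°/32) = 312.14 mm²); Subtracting the remaining from the first: starting from that combined region (63.21 mm²), the r=10 cylinder at (8.5, 13.5) partially overlaps it — only the 61.19 mm² overlap (of its 312.14 mm²) is removed, clipping the outline — area = 2.02 mm²; (rotated 10° about Z; rotation is an isometry so areas/perimeters/island counts are preserved). Checking containment: at z = 21.12 the cross-section extends beyond the z = 0.84 cross-section by about 2.02 mm².

part overhangs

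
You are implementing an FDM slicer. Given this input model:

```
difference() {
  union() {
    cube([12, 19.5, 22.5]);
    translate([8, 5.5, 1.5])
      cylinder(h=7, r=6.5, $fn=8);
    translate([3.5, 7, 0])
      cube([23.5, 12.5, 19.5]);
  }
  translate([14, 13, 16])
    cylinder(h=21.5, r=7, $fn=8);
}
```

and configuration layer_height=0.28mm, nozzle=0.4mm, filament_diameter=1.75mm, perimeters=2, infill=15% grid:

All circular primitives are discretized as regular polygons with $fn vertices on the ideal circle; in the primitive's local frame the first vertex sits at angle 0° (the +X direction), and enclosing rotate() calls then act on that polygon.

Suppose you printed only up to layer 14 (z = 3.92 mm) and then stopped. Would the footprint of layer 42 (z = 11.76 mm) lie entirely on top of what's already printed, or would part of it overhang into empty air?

Compare the two slices. At z = 3.92: the cube (footprint 12×19.5) is included at this height (area 234.00 mm²); the r=6.5 cylinder at (8, 5.5) gives a regular 8-gon of circumradius 6.5 (constant along its height) (area = (8/2)·6.500²·sin(360°/8) = 119.50 mm²); the 23.5×12.5 cube at (3.5, 7) contributes its full rectangle (area 293.75 mm²); Combining (union): the regions partially overlap — summed areas 647.25 mm² minus the doubly-counted overlap 212.86 mm² gives 434.39 mm² — area = 434.39 mm²; the cylinder at (14, 13) is not intersected at this z (z outside [16, 37.5]); Taking the first minus the rest: none of the subtracted shapes is present at this height, so the result so far is unchanged — area = 434.39 mm². At z = 11.76: the 12×19.5 cube contributes its full rectangle (area 234.00 mm²); the cylinder at (8, 5.5) does not reach this height (z outside [1.5, 8.5]); the cube at (3.5, 7) (footprint 23.5×12.5) is included at this height (area 293.75 mm²); Merging all regions: the regions partially overlap — summed areas 527.75 mm² minus the doubly-counted overlap 106.25 mm² gives 421.50 mm² — area = 421.50 mm²; the cylinder at (14, 13) is not intersected at this z (z outside [16, 37.5]); After the difference (first − rest): none of the subtracted shapes is present at this height, so the result so far is unchanged — area = 421.50 mm². Checking containment: the cross-section at z = 11.76 is a subset of the cross-section at z = 3.92.

entirely on top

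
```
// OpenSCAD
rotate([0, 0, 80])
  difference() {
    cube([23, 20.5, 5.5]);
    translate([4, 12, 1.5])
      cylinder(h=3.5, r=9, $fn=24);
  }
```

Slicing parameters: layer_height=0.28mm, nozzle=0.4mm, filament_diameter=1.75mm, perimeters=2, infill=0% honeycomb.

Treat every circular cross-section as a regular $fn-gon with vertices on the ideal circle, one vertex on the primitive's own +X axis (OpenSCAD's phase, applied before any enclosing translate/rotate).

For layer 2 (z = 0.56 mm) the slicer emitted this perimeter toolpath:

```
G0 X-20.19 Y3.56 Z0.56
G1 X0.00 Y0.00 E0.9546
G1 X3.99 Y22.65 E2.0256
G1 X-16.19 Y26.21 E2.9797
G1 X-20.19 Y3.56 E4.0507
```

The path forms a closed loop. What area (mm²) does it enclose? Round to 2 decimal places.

Apply the shoelace formula to the sequence of (X, Y) vertices; enclosed area = 471.41 mm².

471.41 mm²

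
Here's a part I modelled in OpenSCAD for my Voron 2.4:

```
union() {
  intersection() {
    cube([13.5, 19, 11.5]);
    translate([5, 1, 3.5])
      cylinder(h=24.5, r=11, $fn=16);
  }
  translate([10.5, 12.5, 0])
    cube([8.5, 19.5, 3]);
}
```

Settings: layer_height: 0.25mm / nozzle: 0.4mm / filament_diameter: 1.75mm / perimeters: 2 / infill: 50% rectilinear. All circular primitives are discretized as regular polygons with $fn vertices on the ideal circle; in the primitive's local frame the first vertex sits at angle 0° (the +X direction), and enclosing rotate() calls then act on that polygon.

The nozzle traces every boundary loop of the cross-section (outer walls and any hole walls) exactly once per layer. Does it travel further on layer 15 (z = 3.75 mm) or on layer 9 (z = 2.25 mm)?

Layer 15 (z = 3.75): the cube (footprint 13.5×19) is included at this height (perimeter 65.00 mm); the r=11 cylinder at (5, 1) gives a regular 16-gon of circumradius 11 (constant along its height) (perimeter = 2·16·11.000·sin(180°/16) = 68.67 mm); After intersecting: the r=11 cylinder at (5, 1) partially overlaps the 13.5×19 cube; clipping to the common part keeps 147.65 mm² — boundary = 46.96 mm; the cube at (10.5, 12.5) does not reach this height (z outside [0, 3]); Combining (union): only the result so far is present, so the union is just that shape — boundary = 46.96 mm. So its perimeter = 46.96 mm. Layer 9 (z = 2.25): the cube (footprint 13.5×19) is included at this height (perimeter 65.00 mm); the cylinder at (5, 1) is not intersected at this z (z outside [3.5, 28]); Taking the intersection: at least one operand is absent at this height, so nothing remains; the cube at (10.5, 12.5) (footprint 8.5×19.5) is included at this height (perimeter 56.00 mm); Merging all regions: only the 8.5×19.5 cube at (10.5, 12.5) is present, so the union is just that shape — boundary = 56.00 mm. So its perimeter = 56.00 mm. Layer 9 is larger (56.00 vs 46.96 mm).

layer 9 (z = 2.25 mm)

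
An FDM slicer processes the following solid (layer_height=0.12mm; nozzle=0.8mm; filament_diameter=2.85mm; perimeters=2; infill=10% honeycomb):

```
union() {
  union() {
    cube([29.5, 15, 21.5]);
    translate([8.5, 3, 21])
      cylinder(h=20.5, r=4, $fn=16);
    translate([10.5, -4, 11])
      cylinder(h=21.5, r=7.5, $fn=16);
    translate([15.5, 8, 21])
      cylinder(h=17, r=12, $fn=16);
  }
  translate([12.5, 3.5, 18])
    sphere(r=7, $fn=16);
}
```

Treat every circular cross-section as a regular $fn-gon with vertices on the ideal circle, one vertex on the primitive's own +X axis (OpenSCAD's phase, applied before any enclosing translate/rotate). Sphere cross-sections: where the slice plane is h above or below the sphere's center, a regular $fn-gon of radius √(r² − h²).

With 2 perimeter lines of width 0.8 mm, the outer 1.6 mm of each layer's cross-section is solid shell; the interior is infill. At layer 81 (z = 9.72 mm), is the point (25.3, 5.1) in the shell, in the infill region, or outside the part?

infill

At z = 9.72 mm: the 29.5×15 cube contributes its full rectangle; the cylinder at (8.5, 3) is not intersected at this z (z outside [21, 41.5]); the cylinder at (10.5, -4) is not intersected at this z (z outside [11, 32.5]); the cylinder at (15.5, 8) is absent (z outside [21, 38]); Merging all regions: only the 29.5×15 cube is present, so the union is just that shape — 1 connected region; the sphere at (12.5, 3.5) is absent (|z−center|=8.280 > r=7); Merging all regions: only that combined region is present, so the union is just that shape — 1 connected region. Overall, the cross-section is a single solid region. The nearest boundary edge runs (29.50, 0.00)→(29.50, 15.00); distance from the point to it = 4.20 mm. The point is inside the cross-section and 4.20 mm from the nearest boundary — more than the 1.6 mm shell width (2 × 0.8), so it's in the infill interior.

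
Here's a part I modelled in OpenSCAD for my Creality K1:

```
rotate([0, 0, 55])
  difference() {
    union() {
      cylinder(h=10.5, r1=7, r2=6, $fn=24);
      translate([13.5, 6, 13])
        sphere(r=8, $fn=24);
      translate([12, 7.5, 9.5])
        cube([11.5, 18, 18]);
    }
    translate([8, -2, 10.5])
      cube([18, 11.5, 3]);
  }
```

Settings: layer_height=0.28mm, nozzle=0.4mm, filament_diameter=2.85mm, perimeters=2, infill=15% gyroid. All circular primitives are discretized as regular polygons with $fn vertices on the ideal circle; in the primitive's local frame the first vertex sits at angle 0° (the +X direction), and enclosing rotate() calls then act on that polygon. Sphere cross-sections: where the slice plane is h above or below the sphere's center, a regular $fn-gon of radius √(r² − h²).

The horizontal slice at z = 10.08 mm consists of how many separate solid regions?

At z = 10.08 mm: the cone: at t=0.960 of its height the radius interpolates to r₁+(r₂−r₁)t = 6.040, giving a regular 24-gon of that circumradius; the sphere at (13.5, 6): section is a regular 24-gon, circumradius = √(r²−h²) = √(8²−2.92²) = 7.448; the cube at (12, 7.5) is present — its section is the full 11.5×18 rectangle; Combining (union): the regions partially overlap (shared area 40.82 mm²), so overlapping operands fuse into one piece — 2 connected regions; the cube at (8, -2) is absent (z outside [10.5, 13.5]); Subtracting the remaining from the first: none of the subtracted shapes is present at this height, so that combined region is unchanged — 2 connected regions; (rotated 55° about Z; rotation is an isometry so areas/perimeters/island counts are preserved). The result has 2 disconnected regions.

2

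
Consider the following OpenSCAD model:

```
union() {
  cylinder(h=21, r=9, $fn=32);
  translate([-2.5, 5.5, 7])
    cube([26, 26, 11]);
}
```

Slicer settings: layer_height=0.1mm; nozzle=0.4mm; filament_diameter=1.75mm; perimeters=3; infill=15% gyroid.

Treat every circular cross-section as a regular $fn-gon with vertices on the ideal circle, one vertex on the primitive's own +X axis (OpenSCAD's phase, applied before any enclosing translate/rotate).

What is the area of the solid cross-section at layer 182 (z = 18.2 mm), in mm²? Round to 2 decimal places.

252.84 mm²

At z = 18.2 mm: the r=9 cylinder gives a regular 32-gon of circumradius 9 (constant along its height) (area = (32/2)·9.000²·sin(360°/32) = 252.84 mm²); the cube at (-2.5, 5.5) is not intersected at this z (z outside [7, 18]); Combining (union): only the r=9 cylinder is present, so the union is just that shape — area = 252.84 mm². Overall, the cross-section is a single solid region. Net area = 252.84 mm².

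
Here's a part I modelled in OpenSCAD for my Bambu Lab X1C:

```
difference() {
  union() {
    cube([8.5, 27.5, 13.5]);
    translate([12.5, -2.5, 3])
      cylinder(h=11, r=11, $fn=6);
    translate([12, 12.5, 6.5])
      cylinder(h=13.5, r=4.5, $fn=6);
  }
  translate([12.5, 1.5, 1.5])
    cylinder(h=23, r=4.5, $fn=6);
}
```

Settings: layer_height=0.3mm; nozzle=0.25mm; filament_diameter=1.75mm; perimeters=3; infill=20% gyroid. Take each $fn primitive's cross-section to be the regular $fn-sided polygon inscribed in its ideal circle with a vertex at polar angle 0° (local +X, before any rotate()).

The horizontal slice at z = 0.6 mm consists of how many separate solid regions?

1

At z = 0.6 mm: the cube (footprint 8.5×27.5) is included at this height; the cylinder at (12.5, -2.5) does not reach this height (z outside [3, 14]); the cylinder at (12, 12.5) is not intersected at this z (z outside [6.5, 20]); Taking the union: only the 8.5×27.5 cube is present, so the union is just that shape — 1 connected region; the cylinder at (12.5, 1.5) does not reach this height (z outside [1.5, 24.5]); Subtracting the remaining from the first: none of the subtracted shapes is present at this height, so the result so far is unchanged — 1 connected region. The result has 1 disconnected region.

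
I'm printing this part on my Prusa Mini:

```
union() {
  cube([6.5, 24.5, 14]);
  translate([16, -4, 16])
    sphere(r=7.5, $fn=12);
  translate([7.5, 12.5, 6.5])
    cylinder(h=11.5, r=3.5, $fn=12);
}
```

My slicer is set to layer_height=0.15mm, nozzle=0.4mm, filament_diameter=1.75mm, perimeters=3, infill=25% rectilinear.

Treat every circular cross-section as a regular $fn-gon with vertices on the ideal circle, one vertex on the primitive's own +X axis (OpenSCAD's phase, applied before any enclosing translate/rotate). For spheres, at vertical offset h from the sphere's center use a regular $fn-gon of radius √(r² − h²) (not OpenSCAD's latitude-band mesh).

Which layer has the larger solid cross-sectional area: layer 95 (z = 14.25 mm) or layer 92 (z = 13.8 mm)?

layer 92 (z = 13.8 mm)

Layer 95 (z = 14.25): the cube is not intersected at this z (z outside [0, 14]); the sphere at (16, -4): section is a regular 12-gon, circumradius = √(r²−h²) = √(7.5²−1.75²) = 7.293 (area = (12/2)·7.293²·sin(360°/12) = 159.56 mm²); the cylinder at (7.5, 12.5): section is a regular 12-gon, circumradius r=3.5 (area = (12/2)·3.500²·sin(360°/12) = 36.75 mm²); Taking the union: the 2 present regions are separate (no shared area or edge), so areas and boundary lengths simply add and each stays a separate island — area = 196.31 mm². So its area = 196.31 mm². Layer 92 (z = 13.8): the 6.5×24.5 cube contributes its full rectangle (area 159.25 mm²); the r=7.5 sphere at (16, -4) slices to a regular 12-gon of circumradius 7.170 (√(r²−h²) with h=2.2 from center) (area = (12/2)·7.170²·sin(360°/12) = 154.23 mm²); the r=3.5 cylinder at (7.5, 12.5) gives a regular 12-gon of circumradius 3.5 (constant along its height) (area = (12/2)·3.500²·sin(360°/12) = 36.75 mm²); Combining (union): the regions partially overlap — summed areas 350.23 mm² minus the doubly-counted overlap 11.64 mm² gives 338.59 mm² — area = 338.59 mm². So its area = 338.59 mm². Layer 92 is larger (338.59 vs 196.31 mm²).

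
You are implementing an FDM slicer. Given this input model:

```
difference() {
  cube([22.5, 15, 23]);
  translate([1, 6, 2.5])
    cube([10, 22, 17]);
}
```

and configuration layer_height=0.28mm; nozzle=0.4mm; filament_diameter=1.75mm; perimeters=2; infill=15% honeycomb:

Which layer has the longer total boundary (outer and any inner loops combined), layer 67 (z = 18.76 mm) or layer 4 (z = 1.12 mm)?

layer 67 (z = 18.76 mm)

Layer 67 (z = 18.76): the cube is present — its section is the full 22.5×15 rectangle (perimeter 75.00 mm); the 10×22 cube at (1, 6) contributes its full rectangle (perimeter 64.00 mm); Taking the first minus the rest: starting from the 22.5×15 cube, the 10×22 cube at (1, 6) partially overlaps it — only the 90.00 mm² overlap (of its 220.00 mm²) is removed, clipping the outline — boundary = 93.00 mm. So its perimeter = 93.00 mm. Layer 4 (z = 1.12): the cube (footprint 22.5×15) is included at this height (perimeter 75.00 mm); the cube at (1, 6) is not intersected at this z (z outside [2.5, 19.5]); Taking the first minus the rest: none of the subtracted shapes is present at this height, so the 22.5×15 cube is unchanged — boundary = 75.00 mm. So its perimeter = 75.00 mm. Layer 67 is larger (93.00 vs 75.00 mm).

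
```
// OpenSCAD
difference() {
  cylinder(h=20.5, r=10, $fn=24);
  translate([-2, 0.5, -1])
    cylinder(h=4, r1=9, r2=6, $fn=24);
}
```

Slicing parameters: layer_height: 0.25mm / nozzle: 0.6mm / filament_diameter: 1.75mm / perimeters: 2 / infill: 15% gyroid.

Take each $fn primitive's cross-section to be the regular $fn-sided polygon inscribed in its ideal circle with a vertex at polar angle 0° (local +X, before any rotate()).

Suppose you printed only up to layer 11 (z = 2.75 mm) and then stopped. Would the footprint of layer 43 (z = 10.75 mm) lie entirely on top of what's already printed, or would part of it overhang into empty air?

Compare the two slices. At z = 2.75: the r=10 cylinder contributes a regular 24-gon of circumradius 10 (area = (24/2)·10.000²·sin(360°/24) = 310.58 mm²); the cone at (-2, 0.5): at t=0.938 of its height the radius interpolates to r₁+(r₂−r₁)t = 6.188, giving a regular 24-gon of that circumradius (area = (24/2)·6.188²·sin(360°/24) = 118.91 mm²); Subtracting the remaining from the first: starting from the r=10 cylinder (310.58 mm²), the cone at (-2, 0.5) lies wholly inside it (removes its full 118.91 mm² and its 38.77 mm outline becomes a hole wall) — area = 191.68 mm². At z = 10.75: the r=10 cylinder contributes a regular 24-gon of circumradius 10 (area = (24/2)·10.000²·sin(360°/24) = 310.58 mm²); the cone at (-2, 0.5) does not reach this height (z outside [-1, 3]); After the difference (first − rest): none of the subtracted shapes is present at this height, so the r=10 cylinder is unchanged — area = 310.58 mm². Checking containment: at z = 10.75 the cross-section extends beyond the z = 2.75 cross-section by about 118.91 mm².

part overhangs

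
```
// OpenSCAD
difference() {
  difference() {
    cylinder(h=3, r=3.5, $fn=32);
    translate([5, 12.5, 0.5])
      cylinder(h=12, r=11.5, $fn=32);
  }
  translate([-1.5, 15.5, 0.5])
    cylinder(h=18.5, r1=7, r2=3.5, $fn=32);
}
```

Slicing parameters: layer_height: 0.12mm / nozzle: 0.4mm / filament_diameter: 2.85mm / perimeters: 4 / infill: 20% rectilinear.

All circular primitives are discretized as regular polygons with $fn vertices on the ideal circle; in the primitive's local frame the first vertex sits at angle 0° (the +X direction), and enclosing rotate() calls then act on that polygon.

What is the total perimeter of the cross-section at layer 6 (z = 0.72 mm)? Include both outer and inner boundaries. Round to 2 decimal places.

21.30 mm

At z = 0.72 mm: the r=3.5 cylinder contributes a regular 32-gon of circumradius 3.5 (perimeter = 2·32·3.500·sin(180°/32) = 21.96 mm); the cylinder at (5, 12.5): section is a regular 32-gon, circumradius r=11.5 (perimeter = 2·32·11.500·sin(180°/32) = 72.14 mm); Subtracting the remaining from the first: starting from the r=3.5 cylinder, the r=11.5 cylinder at (5, 12.5) partially overlaps it — only the 5.39 mm² overlap (of its 412.81 mm²) is removed, clipping the outline — boundary = 21.30 mm; the cone at (-1.5, 15.5) contributes a regular 32-gon of circumradius 6.958 (interpolated between r1=7 and r2=3.5 at t=0.012) (perimeter = 2·32·6.958·sin(180°/32) = 43.65 mm); Taking the first minus the rest: starting from the result so far, the cone at (-1.5, 15.5) misses the remaining region (no effect) — boundary = 21.30 mm. Overall, the cross-section is a single solid region. Total boundary length (outer) = 21.30 mm.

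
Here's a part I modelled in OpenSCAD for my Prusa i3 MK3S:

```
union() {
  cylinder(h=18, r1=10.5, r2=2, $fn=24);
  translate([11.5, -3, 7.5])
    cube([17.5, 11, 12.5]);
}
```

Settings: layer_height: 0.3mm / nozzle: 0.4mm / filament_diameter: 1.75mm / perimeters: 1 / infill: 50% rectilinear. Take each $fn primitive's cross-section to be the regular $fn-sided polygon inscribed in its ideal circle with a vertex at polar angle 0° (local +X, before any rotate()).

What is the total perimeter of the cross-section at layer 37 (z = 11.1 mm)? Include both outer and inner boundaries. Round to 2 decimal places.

89.94 mm

At z = 11.1 mm: the cone contributes a regular 24-gon of circumradius 5.258 (interpolated between r1=10.5 and r2=2 at t=0.617) (perimeter = 2·24·5.258·sin(180°/24) = 32.94 mm); the cube at (11.5, -3) is present — its section is the full 17.5×11 rectangle (perimeter 57.00 mm); Combining (union): the 2 present regions are separate (no shared area or edge), so areas and boundary lengths simply add and each stays a separate island — boundary = 89.94 mm. Overall, the cross-section has 2 separate islands. Total boundary length (outer) = 89.94 mm.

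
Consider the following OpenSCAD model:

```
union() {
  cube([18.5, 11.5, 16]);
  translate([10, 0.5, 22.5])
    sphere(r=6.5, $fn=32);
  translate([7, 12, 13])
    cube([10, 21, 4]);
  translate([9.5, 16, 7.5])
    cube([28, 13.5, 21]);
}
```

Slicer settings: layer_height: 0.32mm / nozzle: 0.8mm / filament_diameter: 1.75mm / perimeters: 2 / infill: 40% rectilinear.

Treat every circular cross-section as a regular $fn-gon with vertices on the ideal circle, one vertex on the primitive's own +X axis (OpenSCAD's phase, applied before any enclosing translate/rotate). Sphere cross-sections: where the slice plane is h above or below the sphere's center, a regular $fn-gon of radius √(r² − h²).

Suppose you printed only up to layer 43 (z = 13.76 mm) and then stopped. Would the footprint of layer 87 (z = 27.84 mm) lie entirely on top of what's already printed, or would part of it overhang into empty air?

part overhangs

Compare the two slices. At z = 13.76: the cube is present — its section is the full 18.5×11.5 rectangle (area 212.75 mm²); the sphere at (10, 0.5) is not intersected at this z (|z−center|=8.740 > r=6.5); the 10×21 cube at (7, 12) contributes its full rectangle (area 210.00 mm²); the cube at (9.5, 16) (footprint 28×13.5) is included at this height (area 378.00 mm²); Combining (union): the regions partially overlap — summed areas 800.75 mm² minus the doubly-counted overlap 101.25 mm² gives 699.50 mm² — area = 699.50 mm². At z = 27.84: the cube is not intersected at this z (z outside [0, 16]); the sphere at (10, 0.5): section is a regular 32-gon, circumradius = √(r²−h²) = √(6.5²−5.34²) = 3.706 (area = (32/2)·3.706²·sin(360°/32) = 42.87 mm²); the cube at (7, 12) does not reach this height (z outside [13, 17]); the cube at (9.5, 16) is present — its section is the full 28×13.5 rectangle (area 378.00 mm²); Combining (union): the 2 present regions are separate (no shared area or edge), so areas and boundary lengths simply add and each stays a separate island — area = 420.87 mm². Checking containment: at z = 27.84 the cross-section extends beyond the z = 13.76 cross-section by about 17.75 mm².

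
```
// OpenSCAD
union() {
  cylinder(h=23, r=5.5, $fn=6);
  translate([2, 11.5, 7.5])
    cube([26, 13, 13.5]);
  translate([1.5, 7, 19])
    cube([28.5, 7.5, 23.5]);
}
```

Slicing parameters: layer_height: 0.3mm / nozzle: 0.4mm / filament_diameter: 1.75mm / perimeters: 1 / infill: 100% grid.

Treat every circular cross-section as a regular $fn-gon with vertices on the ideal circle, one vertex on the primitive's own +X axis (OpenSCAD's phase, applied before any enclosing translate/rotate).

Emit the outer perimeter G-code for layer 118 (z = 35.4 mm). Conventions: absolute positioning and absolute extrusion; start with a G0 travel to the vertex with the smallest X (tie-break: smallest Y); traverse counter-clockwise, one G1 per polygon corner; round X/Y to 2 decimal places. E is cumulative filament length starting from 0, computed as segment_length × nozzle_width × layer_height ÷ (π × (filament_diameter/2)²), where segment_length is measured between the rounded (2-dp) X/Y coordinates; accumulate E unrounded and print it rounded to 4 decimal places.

G0 X1.50 Y7.00 Z35.40
G1 X30.00 Y7.00 E1.4219
G1 X30.00 Y14.50 E1.7960
G1 X1.50 Y14.50 E3.2179
G1 X1.50 Y7.00 E3.5921

At z = 35.4 mm: the cylinder is absent (z outside [0, 23]); the cube at (2, 11.5) is absent (z outside [7.5, 21]); the cube at (1.5, 7) (footprint 28.5×7.5) is included at this height; Merging all regions: only the 28.5×7.5 cube at (1.5, 7) is present, so the union is just that shape — 1 connected region. The outline is a single polygon with 4 vertices. Extrusion per mm of travel: 0.4 × 0.3 / (π × 0.875²) = 0.049890. Accumulating E over each segment gives final E = 3.5921.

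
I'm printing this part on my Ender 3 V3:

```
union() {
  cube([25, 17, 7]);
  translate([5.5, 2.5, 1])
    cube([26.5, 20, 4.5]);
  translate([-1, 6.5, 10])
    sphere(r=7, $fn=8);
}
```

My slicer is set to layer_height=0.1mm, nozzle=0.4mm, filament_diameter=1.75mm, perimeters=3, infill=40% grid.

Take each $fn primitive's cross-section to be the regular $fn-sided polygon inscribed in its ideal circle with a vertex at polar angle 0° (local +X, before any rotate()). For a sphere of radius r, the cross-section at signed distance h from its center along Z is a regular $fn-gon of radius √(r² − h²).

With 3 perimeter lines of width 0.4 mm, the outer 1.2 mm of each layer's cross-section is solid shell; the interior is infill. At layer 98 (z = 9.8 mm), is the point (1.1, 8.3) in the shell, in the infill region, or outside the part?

infill

At z = 9.8 mm: the cube is not intersected at this z (z outside [0, 7]); the cube at (5.5, 2.5) is absent (z outside [1, 5.5]); the sphere at (-1, 6.5): section is a regular 8-gon, circumradius = √(r²−h²) = √(7²−0.2²) = 6.997; Merging all regions: only the r=7 sphere at (-1, 6.5) is present, so the union is just that shape — 1 connected region. Overall, the cross-section is a single solid region. The nearest boundary edge runs (6.00, 6.50)→(3.95, 11.45); distance from the point to it = 3.84 mm. The point is inside the cross-section and 3.84 mm from the nearest boundary — more than the 1.2 mm shell width (3 × 0.4), so it's in the infill interior.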